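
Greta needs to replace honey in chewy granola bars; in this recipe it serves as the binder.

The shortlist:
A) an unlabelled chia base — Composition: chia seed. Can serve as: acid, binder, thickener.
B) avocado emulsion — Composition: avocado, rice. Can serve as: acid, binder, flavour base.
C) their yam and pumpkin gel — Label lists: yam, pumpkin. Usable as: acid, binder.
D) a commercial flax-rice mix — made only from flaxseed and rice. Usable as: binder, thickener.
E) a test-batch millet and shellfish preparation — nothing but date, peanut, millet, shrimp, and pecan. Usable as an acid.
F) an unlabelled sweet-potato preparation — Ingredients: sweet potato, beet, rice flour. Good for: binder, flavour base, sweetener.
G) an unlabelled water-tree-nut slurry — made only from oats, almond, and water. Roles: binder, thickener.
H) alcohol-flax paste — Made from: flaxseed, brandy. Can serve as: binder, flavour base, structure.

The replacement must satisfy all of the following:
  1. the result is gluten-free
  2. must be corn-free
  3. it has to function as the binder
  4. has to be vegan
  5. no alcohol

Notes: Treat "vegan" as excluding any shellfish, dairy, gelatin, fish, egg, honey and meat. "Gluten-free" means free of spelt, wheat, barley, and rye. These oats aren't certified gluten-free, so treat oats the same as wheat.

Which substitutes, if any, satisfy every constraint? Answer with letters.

A: works as a binder, no corn, no alcohol — keep
B: all constraints satisfied — valid
C: only yam and pumpkin; none excluded — valid
D: only rice and flaxseed; none excluded — keep
E: not usable as a binder; has shrimp, so not vegan — out
F: works as a binder, gluten-free, vegan — valid
G: has oats, so not gluten-free — out
H: has brandy, so not alcohol-free — no

A, B, C, D, F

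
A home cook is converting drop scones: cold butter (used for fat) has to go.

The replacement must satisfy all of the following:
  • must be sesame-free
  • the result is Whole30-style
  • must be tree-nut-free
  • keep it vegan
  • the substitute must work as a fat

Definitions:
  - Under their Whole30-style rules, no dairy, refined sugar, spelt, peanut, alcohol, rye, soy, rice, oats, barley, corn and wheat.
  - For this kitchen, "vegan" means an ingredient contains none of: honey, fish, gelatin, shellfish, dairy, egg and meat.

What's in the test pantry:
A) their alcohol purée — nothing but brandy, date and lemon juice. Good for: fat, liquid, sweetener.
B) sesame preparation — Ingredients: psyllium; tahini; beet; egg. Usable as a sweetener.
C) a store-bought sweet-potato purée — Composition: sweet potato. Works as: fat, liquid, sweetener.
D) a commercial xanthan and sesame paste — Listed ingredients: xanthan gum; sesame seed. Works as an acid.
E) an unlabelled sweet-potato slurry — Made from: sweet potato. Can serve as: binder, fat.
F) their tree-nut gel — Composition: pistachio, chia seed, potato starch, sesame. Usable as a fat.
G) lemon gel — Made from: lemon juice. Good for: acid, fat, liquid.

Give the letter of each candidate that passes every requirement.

A: has brandy, so not Whole30-style — no
B: not usable as a fat; has egg, so not vegan (and 1 more) — no
C: only sweet potato; none excluded — OK
D: not usable as a fat; has sesame seed, so not sesame-free — reject
E: only sweet potato; none excluded — valid
F: has sesame, so not sesame-free; has pistachio, so not tree-nut-free — out
G: only lemon juice; none excluded — OK

C, E, G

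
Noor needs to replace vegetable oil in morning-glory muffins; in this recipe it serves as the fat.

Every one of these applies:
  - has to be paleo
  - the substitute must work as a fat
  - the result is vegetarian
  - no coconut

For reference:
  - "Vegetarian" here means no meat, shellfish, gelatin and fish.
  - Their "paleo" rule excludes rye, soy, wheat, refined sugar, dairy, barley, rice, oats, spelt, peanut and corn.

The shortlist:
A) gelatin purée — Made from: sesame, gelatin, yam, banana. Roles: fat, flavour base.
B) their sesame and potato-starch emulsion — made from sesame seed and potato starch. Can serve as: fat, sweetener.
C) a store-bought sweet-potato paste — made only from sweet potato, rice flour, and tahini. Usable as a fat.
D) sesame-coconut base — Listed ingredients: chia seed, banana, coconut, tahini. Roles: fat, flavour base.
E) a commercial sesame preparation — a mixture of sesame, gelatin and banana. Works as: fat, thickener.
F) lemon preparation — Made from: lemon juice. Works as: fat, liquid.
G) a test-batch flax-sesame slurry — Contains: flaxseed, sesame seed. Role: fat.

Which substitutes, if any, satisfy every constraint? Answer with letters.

A: has gelatin, so not vegetarian — no
B: no coconut, paleo — OK
C: has rice flour, so not paleo — out
D: has coconut, so not coconut-free — no
E: has gelatin, so not vegetarian — reject
F: no coconut, vegetarian — valid
G: paleo, no coconut — keep

B, F, G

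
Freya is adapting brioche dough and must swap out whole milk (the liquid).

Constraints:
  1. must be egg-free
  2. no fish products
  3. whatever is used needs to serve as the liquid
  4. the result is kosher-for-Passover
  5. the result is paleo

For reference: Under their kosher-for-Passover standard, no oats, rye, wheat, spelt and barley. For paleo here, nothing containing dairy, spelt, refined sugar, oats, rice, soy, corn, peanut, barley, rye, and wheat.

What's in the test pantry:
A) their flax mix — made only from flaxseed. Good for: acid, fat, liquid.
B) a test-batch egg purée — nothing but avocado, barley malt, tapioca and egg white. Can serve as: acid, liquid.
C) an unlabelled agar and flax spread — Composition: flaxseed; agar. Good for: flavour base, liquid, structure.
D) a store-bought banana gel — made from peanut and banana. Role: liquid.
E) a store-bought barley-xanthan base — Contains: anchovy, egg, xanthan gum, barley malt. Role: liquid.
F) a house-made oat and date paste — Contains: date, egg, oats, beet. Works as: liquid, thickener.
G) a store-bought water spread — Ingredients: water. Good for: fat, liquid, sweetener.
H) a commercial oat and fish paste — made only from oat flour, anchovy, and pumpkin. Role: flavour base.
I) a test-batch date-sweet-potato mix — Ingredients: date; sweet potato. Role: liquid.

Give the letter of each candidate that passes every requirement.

A, C, G, I

A: paleo, no egg — valid
B: has barley malt, so not kosher-for-Passover; has barley malt, so not paleo (and 1 more) — out
C: nothing on the exclusion list — keep
D: has peanut, so not paleo — no
E: has barley malt, so not kosher-for-Passover; has barley malt, so not paleo (and 2 more) — out
F: has oats, so not kosher-for-Passover; has oats, so not paleo (and 1 more) — reject
G: all constraints satisfied — OK
H: not usable as a liquid; has oat flour, so not kosher-for-Passover (and 2 more) — out
I: works as a liquid, no fish, no egg — OK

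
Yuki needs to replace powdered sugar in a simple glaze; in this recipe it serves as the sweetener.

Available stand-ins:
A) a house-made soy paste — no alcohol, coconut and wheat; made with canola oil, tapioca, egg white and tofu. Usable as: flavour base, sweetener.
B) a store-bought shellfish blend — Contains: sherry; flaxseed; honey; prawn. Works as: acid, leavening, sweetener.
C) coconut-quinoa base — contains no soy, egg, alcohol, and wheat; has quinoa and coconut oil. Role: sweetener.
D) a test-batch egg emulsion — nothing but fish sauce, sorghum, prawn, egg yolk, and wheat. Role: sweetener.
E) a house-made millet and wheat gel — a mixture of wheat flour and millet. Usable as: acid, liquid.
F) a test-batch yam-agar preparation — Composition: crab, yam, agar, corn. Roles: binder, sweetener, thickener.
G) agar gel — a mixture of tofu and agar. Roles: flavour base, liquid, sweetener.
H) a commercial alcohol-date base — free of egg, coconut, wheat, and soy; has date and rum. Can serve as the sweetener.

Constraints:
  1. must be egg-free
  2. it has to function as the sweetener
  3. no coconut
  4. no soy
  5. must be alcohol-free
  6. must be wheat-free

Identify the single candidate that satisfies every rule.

F

A: has tofu, so not soy-free; has egg white, so not egg-free — out
B: has sherry, so not alcohol-free — no
C: has coconut oil, so not coconut-free — reject
D: has egg yolk, so not egg-free; has wheat, so not wheat-free — no
E: not usable as a sweetener; has wheat flour, so not wheat-free — reject
F: no alcohol, no coconut — OK
G: has tofu, so not soy-free — out
H: has rum, so not alcohol-free — out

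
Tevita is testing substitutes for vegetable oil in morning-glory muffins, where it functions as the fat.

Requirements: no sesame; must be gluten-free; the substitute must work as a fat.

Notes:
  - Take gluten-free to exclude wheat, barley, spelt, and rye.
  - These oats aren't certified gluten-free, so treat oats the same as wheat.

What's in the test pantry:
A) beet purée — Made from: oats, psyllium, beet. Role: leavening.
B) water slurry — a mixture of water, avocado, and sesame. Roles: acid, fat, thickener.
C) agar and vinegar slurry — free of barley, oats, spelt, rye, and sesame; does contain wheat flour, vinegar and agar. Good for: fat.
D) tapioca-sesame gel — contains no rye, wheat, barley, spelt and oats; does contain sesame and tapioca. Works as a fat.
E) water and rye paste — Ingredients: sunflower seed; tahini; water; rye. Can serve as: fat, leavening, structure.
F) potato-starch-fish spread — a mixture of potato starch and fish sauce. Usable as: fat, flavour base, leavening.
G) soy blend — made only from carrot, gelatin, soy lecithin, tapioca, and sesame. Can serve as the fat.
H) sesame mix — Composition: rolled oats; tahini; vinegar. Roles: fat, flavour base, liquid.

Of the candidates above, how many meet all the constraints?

1

A: not usable as a fat; has oats, so not gluten-free — out
B: has sesame, so not sesame-free — out
C: has wheat flour, so not gluten-free — out
D: has sesame, so not sesame-free — out
E: has rye, so not gluten-free; has tahini, so not sesame-free — no
F: all constraints satisfied — valid
G: has sesame, so not sesame-free — out
H: has rolled oats, so not gluten-free; has tahini, so not sesame-free — no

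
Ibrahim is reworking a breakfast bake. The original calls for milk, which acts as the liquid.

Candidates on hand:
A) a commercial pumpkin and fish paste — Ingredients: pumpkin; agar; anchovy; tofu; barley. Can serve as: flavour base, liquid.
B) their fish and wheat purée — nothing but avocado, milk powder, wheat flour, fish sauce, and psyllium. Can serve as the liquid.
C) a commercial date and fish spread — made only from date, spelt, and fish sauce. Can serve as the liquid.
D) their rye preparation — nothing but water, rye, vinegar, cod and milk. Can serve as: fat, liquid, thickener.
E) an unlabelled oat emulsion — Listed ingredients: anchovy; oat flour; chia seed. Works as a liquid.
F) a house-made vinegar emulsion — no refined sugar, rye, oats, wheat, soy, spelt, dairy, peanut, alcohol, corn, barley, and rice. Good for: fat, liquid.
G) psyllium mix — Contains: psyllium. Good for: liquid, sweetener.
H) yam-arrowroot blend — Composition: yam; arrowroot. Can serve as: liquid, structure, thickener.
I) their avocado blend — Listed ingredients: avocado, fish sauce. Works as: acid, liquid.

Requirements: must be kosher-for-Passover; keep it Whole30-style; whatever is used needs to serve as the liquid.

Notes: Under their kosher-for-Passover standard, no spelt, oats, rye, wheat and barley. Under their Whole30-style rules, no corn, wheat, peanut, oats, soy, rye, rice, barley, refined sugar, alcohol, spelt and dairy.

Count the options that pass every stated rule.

A: has barley, so not kosher-for-Passover; has barley, so not Whole30-style — no
B: has wheat flour, so not kosher-for-Passover; has milk powder, so not Whole30-style — out
C: has spelt, so not kosher-for-Passover; has spelt, so not Whole30-style — reject
D: has rye, so not kosher-for-Passover; has milk, so not Whole30-style — no
E: has oat flour, so not kosher-for-Passover; has oat flour, so not Whole30-style — no
F: nothing on the exclusion list — OK
G: Whole30-style, kosher-for-Passover — keep
H: every rule checks out — keep
I: works as a liquid, kosher-for-Passover, Whole30-style — OK

4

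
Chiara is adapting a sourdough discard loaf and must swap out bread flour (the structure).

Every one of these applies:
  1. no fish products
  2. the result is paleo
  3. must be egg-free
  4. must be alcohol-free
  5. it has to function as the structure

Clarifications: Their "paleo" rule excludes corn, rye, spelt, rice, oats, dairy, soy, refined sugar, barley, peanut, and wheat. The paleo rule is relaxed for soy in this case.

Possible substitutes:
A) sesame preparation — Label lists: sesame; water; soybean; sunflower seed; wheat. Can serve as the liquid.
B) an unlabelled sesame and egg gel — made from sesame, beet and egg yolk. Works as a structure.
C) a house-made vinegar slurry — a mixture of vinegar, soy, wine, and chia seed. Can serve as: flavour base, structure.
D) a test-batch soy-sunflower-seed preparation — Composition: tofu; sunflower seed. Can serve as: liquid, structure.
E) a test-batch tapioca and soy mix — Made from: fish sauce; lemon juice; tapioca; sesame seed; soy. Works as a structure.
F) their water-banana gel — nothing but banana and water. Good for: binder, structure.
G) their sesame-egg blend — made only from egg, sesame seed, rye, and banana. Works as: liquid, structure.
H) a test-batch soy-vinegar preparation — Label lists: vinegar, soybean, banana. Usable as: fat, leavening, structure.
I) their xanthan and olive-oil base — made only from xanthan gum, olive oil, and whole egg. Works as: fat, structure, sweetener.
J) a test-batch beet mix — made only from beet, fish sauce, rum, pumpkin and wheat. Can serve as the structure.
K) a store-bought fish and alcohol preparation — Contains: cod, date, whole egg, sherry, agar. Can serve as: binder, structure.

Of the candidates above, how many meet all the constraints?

A: not usable as a structure; has wheat, so not paleo — reject
B: has egg yolk, so not egg-free — out
C: has wine, so not alcohol-free — no
D: soy is permitted under the paleo carve-out; nothing else excluded — keep
E: has fish sauce, so not fish-free — out
F: only water and banana; none excluded — keep
G: has rye, so not paleo; has egg, so not egg-free — out
H: soy is permitted under the paleo carve-out; nothing else excluded — keep
I: has whole egg, so not egg-free — reject
J: has wheat, so not paleo; has rum, so not alcohol-free (and 1 more) — no
K: has whole egg, so not egg-free; has sherry, so not alcohol-free (and 1 more) — no

3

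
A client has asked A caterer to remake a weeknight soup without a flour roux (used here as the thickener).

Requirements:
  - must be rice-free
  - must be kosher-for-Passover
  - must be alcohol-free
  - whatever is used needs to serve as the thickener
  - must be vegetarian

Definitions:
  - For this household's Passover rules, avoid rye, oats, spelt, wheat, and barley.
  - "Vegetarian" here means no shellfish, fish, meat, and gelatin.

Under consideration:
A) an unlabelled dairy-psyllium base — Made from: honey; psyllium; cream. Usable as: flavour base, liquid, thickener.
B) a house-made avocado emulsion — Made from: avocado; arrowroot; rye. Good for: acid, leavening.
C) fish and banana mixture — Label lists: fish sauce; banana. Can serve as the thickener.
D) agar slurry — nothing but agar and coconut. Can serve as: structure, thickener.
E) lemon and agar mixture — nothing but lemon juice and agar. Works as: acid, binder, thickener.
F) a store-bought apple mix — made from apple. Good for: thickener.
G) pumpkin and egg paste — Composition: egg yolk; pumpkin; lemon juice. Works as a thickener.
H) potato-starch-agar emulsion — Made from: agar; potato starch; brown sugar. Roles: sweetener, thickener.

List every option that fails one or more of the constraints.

B, C

A: no alcohol, kosher-for-Passover — valid
B: not usable as a thickener; has rye, so not kosher-for-Passover — no
C: has fish sauce, so not vegetarian — out
D: every rule checks out — keep
E: no alcohol, vegetarian — keep
F: only apple; none excluded — valid
G: all constraints satisfied — valid
H: nothing on the exclusion list — keep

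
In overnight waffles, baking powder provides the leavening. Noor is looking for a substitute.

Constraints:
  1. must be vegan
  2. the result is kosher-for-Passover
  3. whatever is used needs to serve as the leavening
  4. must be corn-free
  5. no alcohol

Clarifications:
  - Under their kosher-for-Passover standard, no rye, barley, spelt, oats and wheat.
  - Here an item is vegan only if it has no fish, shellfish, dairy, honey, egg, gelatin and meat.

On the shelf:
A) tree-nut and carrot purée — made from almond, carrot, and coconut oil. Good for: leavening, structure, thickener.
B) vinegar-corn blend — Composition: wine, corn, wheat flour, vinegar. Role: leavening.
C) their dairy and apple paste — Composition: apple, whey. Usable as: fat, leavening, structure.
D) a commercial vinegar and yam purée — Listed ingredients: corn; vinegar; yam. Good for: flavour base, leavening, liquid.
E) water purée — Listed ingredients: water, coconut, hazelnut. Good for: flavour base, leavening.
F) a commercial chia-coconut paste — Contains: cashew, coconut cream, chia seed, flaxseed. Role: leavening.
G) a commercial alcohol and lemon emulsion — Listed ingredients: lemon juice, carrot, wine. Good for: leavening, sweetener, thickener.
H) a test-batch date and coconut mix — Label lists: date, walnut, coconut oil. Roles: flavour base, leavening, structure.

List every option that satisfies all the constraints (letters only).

A, E, F, H

A: only coconut oil, almond, and carrot; none excluded — valid
B: has wheat flour, so not kosher-for-Passover; has corn, so not corn-free (and 1 more) — out
C: has whey, so not vegan — reject
D: has corn, so not corn-free — no
E: kosher-for-Passover, no alcohol — valid
F: all constraints satisfied — keep
G: has wine, so not alcohol-free — no
H: every rule checks out — keep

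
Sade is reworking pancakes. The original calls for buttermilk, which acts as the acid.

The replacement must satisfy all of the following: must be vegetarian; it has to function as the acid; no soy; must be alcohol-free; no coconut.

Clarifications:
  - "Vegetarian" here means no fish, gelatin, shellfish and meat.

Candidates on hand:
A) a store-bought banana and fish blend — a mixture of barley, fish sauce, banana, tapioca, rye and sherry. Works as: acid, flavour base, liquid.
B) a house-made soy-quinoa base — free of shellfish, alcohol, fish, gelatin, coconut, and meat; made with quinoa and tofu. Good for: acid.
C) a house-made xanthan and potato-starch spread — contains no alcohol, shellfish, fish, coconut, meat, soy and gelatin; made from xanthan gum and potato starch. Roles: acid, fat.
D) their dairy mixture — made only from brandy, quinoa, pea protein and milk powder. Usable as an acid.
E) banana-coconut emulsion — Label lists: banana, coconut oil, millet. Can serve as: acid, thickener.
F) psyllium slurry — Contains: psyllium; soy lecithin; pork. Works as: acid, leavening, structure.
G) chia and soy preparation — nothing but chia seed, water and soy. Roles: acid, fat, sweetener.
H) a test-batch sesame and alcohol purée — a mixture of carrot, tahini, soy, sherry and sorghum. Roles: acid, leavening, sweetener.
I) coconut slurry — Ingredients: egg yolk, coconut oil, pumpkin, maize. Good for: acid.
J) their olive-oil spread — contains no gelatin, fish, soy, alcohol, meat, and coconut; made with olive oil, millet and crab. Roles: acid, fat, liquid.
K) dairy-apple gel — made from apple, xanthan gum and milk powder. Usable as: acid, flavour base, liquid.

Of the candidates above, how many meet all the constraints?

2

A: has fish sauce, so not vegetarian; has sherry, so not alcohol-free — reject
B: has tofu, so not soy-free — out
C: vegetarian, no coconut — keep
D: has brandy, so not alcohol-free — out
E: has coconut oil, so not coconut-free — out
F: has pork, so not vegetarian; has soy lecithin, so not soy-free — reject
G: has soy, so not soy-free — reject
H: has soy, so not soy-free; has sherry, so not alcohol-free — out
I: has coconut oil, so not coconut-free — out
J: has crab, so not vegetarian — no
K: works as an acid, no soy, vegetarian — OK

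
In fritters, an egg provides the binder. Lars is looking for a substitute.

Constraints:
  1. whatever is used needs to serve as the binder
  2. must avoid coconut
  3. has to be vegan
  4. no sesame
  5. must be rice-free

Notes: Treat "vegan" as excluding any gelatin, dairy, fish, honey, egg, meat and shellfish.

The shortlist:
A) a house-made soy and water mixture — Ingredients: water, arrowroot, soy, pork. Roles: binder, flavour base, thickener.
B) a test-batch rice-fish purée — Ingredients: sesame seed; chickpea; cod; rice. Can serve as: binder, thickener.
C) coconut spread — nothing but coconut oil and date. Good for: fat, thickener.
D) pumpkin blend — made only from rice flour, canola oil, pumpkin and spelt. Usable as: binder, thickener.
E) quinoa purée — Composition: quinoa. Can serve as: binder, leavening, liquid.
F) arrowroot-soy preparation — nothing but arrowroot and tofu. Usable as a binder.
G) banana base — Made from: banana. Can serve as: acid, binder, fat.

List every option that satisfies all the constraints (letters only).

A: has pork, so not vegan — no
B: has cod, so not vegan; has sesame seed, so not sesame-free (and 1 more) — reject
C: not usable as a binder; has coconut oil, so not coconut-free — no
D: has rice flour, so not rice-free — reject
E: only quinoa; none excluded — OK
F: nothing on the exclusion list — OK
G: all constraints satisfied — keep

E, F, G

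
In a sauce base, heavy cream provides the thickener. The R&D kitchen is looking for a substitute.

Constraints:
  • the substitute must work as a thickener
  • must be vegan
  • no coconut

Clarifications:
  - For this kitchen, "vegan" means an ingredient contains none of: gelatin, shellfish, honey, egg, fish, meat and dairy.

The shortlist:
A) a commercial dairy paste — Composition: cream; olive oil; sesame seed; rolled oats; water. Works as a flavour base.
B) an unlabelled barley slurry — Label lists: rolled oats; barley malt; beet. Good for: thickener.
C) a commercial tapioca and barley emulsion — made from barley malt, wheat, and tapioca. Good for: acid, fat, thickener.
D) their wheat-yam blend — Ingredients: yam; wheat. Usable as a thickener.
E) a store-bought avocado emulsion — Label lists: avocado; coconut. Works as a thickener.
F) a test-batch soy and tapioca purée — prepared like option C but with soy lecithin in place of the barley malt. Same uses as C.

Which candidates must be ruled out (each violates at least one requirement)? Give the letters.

A, E

A: not usable as a thickener; has cream, so not vegan — reject
B: works as a thickener, no coconut, vegan — valid
C: works as a thickener, no coconut, vegan — OK
D: all constraints satisfied — valid
E: has coconut, so not coconut-free — out
F: works as a thickener, vegan, no coconut — valid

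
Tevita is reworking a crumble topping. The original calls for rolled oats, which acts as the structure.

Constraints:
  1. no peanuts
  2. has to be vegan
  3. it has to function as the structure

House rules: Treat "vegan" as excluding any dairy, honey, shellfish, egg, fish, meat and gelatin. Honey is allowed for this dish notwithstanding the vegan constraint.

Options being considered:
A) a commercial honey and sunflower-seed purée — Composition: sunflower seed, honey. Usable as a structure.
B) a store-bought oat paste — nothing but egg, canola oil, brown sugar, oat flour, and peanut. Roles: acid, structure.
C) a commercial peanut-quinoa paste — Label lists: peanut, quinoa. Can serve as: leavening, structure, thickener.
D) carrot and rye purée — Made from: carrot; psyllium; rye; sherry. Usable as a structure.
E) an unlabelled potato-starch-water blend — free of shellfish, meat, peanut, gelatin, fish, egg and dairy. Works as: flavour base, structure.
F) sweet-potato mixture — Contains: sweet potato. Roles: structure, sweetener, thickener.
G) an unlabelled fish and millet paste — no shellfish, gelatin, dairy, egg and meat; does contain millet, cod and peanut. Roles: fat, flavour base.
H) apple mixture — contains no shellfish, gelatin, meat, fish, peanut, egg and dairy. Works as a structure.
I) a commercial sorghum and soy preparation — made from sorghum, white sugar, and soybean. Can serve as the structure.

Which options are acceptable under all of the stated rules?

A: honey is permitted under the vegan carve-out; nothing else excluded — keep
B: has egg, so not vegan; has peanut, so not peanut-free — out
C: has peanut, so not peanut-free — no
D: vegan, no peanut — keep
E: vegan, no peanut — OK
F: only sweet potato; none excluded — valid
G: not usable as a structure; has cod, so not vegan (and 1 more) — reject
H: every rule checks out — valid
I: every rule checks out — OK

A, D, E, F, H, I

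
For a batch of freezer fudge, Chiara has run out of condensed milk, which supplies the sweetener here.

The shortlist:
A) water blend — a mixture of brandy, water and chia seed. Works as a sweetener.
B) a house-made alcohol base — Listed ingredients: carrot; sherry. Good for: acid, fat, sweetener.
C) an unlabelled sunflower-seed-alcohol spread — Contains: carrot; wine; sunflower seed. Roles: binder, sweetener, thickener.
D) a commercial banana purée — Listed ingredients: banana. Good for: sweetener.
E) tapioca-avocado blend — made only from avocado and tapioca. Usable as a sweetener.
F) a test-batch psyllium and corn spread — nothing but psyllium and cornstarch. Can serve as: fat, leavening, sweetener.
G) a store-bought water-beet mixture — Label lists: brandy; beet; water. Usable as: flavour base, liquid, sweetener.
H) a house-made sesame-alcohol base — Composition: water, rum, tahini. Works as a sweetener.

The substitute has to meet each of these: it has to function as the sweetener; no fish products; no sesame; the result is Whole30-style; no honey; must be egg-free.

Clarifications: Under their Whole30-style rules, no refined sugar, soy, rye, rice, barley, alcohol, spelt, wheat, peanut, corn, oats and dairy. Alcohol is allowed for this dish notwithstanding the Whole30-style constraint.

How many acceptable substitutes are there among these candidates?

A: alcohol is permitted under the Whole30-style carve-out; nothing else excluded — valid
B: alcohol is permitted under the Whole30-style carve-out; nothing else excluded — OK
C: alcohol is permitted under the Whole30-style carve-out; nothing else excluded — valid
D: every rule checks out — keep
E: only avocado and tapioca; none excluded — OK
F: has cornstarch, so not Whole30-style — reject
G: alcohol is permitted under the Whole30-style carve-out; nothing else excluded — keep
H: has tahini, so not sesame-free — no

6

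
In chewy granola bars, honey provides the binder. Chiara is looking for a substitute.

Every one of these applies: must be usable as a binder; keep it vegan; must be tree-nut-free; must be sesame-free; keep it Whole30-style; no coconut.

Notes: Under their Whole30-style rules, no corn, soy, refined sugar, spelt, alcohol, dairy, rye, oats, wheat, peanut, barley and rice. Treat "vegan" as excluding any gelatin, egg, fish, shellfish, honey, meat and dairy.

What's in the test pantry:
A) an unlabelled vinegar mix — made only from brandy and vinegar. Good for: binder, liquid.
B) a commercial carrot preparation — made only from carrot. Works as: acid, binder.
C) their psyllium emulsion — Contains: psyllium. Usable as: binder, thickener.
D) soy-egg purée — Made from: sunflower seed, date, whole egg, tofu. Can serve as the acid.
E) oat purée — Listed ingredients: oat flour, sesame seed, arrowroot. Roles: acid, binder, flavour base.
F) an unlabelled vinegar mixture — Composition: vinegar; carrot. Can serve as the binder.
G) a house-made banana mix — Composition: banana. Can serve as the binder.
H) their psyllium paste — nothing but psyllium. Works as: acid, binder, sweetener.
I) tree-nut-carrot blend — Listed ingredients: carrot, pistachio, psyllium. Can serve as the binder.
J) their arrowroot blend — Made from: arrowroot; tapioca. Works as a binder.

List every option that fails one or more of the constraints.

A: has brandy, so not Whole30-style — no
B: all constraints satisfied — OK
C: only psyllium; none excluded — OK
D: not usable as a binder; has tofu, so not Whole30-style (and 1 more) — out
E: has oat flour, so not Whole30-style; has sesame seed, so not sesame-free — reject
F: nothing on the exclusion list — keep
G: all constraints satisfied — valid
H: no tree nuts, no coconut — valid
I: has pistachio, so not tree-nut-free — reject
J: vegan, no sesame — OK

A, D, E, I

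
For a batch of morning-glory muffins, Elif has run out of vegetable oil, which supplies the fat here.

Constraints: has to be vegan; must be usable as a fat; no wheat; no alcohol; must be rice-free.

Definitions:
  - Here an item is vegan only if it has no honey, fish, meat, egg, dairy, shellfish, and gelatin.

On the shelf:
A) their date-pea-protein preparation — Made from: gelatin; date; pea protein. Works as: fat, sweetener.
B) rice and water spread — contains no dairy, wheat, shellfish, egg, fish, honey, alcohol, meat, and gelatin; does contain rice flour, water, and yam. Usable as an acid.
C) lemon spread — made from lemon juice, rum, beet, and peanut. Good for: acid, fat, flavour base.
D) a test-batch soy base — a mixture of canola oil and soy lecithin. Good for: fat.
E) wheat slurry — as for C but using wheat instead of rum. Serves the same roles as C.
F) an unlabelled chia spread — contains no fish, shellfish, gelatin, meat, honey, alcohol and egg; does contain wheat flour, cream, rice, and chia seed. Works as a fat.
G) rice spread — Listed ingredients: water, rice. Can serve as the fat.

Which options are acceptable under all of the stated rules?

D

A: has gelatin, so not vegan — out
B: not usable as a fat; has rice flour, so not rice-free — reject
C: has rum, so not alcohol-free — out
D: all constraints satisfied — valid
E: has wheat, so not wheat-free — reject
F: has cream, so not vegan; has rice, so not rice-free (and 1 more) — out
G: has rice, so not rice-free — no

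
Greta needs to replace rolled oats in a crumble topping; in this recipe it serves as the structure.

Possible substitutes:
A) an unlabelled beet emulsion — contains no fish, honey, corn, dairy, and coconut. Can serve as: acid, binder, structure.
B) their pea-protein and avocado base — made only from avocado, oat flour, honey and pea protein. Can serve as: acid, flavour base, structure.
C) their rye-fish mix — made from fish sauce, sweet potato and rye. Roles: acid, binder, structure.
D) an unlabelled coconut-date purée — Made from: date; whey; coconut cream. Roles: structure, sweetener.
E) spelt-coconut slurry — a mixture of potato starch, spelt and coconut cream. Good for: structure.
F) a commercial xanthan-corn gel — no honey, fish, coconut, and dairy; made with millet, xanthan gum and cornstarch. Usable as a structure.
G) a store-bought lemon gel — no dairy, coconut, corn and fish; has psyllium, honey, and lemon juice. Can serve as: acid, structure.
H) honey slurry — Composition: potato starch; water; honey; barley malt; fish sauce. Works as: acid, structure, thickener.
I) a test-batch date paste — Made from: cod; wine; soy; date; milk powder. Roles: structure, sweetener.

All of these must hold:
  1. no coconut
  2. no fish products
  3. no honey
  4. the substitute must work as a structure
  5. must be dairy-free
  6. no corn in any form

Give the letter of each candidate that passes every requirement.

A: no fish, no corn — OK
B: has honey, so not honey-free — out
C: has fish sauce, so not fish-free — reject
D: has whey, so not dairy-free; has coconut cream, so not coconut-free — no
E: has coconut cream, so not coconut-free — reject
F: has cornstarch, so not corn-free — reject
G: has honey, so not honey-free — no
H: has honey, so not honey-free; has fish sauce, so not fish-free — reject
I: has cod, so not fish-free; has milk powder, so not dairy-free — no

A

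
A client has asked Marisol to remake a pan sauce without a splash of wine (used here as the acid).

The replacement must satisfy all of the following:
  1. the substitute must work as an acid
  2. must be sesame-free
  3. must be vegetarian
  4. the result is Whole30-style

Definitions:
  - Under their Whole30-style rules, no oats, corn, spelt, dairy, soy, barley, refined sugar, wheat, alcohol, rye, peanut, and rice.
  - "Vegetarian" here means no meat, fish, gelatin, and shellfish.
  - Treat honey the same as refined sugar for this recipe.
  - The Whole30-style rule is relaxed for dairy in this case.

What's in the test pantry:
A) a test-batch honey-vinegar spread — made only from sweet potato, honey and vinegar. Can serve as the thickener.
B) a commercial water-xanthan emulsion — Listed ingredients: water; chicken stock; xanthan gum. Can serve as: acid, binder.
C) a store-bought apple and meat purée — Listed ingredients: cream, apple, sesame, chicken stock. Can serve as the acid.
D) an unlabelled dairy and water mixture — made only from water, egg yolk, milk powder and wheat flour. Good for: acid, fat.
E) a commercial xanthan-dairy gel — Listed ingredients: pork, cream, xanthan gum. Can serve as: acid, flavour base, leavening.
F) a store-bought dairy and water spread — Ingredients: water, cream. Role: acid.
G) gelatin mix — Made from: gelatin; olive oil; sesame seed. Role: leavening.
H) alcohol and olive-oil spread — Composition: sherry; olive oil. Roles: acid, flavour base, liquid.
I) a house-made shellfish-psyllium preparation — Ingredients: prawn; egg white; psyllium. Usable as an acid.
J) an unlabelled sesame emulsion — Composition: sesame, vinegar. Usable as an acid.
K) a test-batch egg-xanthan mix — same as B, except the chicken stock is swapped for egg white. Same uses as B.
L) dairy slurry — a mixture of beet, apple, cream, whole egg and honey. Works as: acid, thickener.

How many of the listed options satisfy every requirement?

A: not usable as an acid; has honey, so not Whole30-style — reject
B: has chicken stock, so not vegetarian — out
C: has chicken stock, so not vegetarian; has sesame, so not sesame-free — no
D: has wheat flour, so not Whole30-style — out
E: has pork, so not vegetarian — out
F: dairy is permitted under the Whole30-style carve-out; nothing else excluded — valid
G: not usable as an acid; has gelatin, so not vegetarian (and 1 more) — out
H: has sherry, so not Whole30-style — no
I: has prawn, so not vegetarian — reject
J: has sesame, so not sesame-free — reject
K: works as an acid, Whole30-style, vegetarian — OK
L: has honey, so not Whole30-style — reject

2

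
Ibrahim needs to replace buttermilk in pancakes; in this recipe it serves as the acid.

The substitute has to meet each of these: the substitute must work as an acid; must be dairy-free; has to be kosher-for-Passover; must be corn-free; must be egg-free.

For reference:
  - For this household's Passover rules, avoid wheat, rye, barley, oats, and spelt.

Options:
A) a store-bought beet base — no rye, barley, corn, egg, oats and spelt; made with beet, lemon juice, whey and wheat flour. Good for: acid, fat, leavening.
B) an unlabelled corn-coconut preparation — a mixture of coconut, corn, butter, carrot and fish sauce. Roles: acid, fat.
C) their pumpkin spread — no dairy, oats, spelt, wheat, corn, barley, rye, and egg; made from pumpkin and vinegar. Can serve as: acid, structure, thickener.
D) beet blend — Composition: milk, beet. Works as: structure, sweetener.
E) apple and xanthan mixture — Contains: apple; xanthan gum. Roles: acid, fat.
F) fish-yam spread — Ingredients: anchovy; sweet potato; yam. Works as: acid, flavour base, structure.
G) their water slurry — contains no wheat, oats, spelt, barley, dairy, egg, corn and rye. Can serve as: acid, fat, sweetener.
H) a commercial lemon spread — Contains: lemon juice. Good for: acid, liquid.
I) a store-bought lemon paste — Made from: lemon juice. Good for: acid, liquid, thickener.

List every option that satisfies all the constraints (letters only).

C, E, F, G, H, I

A: has wheat flour, so not kosher-for-Passover; has whey, so not dairy-free — no
B: has corn, so not corn-free; has butter, so not dairy-free — no
C: nothing on the exclusion list — valid
D: not usable as an acid; has milk, so not dairy-free — out
E: only xanthan gum and apple; none excluded — OK
F: works as an acid, no corn, no egg — valid
G: kosher-for-Passover, no egg — keep
H: works as an acid, no corn, no dairy — keep
I: no dairy, no corn — keep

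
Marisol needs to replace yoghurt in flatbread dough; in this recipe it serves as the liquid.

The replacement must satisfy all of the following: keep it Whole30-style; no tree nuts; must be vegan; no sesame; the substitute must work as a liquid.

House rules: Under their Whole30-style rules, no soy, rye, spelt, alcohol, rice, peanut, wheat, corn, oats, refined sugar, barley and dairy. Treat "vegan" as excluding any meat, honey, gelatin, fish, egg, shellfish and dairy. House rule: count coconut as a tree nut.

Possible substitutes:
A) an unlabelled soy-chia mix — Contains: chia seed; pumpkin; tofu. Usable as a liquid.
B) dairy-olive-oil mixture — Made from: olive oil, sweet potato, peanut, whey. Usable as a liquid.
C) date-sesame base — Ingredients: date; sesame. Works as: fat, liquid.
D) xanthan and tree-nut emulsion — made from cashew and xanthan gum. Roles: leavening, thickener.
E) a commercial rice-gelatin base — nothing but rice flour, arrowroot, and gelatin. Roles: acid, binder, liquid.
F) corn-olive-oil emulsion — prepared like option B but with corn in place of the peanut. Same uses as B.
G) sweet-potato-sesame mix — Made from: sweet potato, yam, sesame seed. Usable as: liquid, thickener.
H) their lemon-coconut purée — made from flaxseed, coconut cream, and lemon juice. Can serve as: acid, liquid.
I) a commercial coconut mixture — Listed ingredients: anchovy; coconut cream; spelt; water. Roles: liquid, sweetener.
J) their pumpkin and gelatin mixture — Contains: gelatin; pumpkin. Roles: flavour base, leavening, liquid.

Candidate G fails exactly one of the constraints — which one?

sesame-free

usable as a liquid: satisfied
Whole30-style: satisfied
vegan: satisfied
sesame-free: has sesame seed — fails
tree-nut-free: satisfied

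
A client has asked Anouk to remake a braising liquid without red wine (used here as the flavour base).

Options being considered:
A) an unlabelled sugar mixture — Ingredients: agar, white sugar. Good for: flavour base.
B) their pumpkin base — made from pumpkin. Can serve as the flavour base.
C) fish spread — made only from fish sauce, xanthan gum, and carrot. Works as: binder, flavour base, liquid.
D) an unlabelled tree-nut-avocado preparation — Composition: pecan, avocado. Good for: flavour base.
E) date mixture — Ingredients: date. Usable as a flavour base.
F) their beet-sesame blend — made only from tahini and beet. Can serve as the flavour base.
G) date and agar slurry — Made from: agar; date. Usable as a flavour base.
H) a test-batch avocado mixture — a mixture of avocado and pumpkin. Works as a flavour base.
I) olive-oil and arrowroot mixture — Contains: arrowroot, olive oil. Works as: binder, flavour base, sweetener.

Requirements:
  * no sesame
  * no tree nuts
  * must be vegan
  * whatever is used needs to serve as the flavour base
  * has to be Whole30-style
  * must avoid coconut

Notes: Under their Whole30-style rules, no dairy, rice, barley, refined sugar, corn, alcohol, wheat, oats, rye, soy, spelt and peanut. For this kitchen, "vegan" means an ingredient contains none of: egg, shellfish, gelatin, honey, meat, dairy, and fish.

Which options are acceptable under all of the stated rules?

A: has white sugar, so not Whole30-style — no
B: no sesame, no coconut — OK
C: has fish sauce, so not vegan — no
D: has pecan, so not tree-nut-free — out
E: only date; none excluded — OK
F: has tahini, so not sesame-free — out
G: only agar and date; none excluded — OK
H: only pumpkin and avocado; none excluded — OK
I: only olive oil and arrowroot; none excluded — OK

B, E, G, H, I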